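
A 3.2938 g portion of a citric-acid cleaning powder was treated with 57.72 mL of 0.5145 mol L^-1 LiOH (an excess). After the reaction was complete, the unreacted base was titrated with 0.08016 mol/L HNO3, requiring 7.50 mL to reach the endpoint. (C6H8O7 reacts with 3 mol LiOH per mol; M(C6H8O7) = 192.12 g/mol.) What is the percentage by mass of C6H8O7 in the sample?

Total n(LiOH) added = 0.5145 x 0.05772 = 0.02970 mol.
n(HNO3) used = 0.08016 x 0.007500 = 0.0006012 mol, which equals the excess n(LiOH).
So n(LiOH) consumed by the sample = 0.02970 - 0.0006012 = 0.02910 mol.
n(C6H8O7) = 0.02910 / 3 = 0.009699 mol.
mass C6H8O7 = 0.009699 x 192.12 = 1.863 g, so %C6H8O7 = 1.863/3.2938 x 100 = 56.6%.

56.6%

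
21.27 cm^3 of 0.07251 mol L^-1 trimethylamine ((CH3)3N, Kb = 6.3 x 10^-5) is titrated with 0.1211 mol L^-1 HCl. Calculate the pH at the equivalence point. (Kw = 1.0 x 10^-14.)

n((CH3)3N) = 0.07251 x 0.02127 = 0.001542 mol; V(HCl) at equivalence = 0.001542/0.1211 = 0.01274 L.
At equivalence the base is fully converted to (CH3)3NH+; total volume = 0.03401 L, so [(CH3)3NH+] = 0.001542/0.03401 = 0.04535 M.
Ka((CH3)3NH+) = Kw/Kb = 1.0e-14 / 6.3 x 10^-5 = 1.59e-10.
[H^+] = sqrt(Ka x [(CH3)3NH+]) = sqrt(1.59e-10 x 0.04535) = 2.68e-6 M.
pH = -log(2.68e-6) = 5.57.

5.57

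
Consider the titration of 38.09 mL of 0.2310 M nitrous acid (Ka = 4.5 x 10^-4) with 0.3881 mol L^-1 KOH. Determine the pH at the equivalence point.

n(HNO2) = 0.2310 x 0.03809 = 0.008799 mol; V(KOH) at equivalence = 0.008799/0.3881 = 0.02267 L.
At equivalence all the acid is converted to NO2-; total volume = 0.03809 + 0.02267 = 0.06076 L, so [NO2-] = 0.008799/0.06076 = 0.1448 M.
Kb = Kw/Ka = 1.0e-14 / 4.5 x 10^-4 = 2.22e-11.
[OH^-] = sqrt(Kb x [NO2-]) = sqrt(2.22e-11 x 0.1448) = 1.79e-6 M.
pOH = 5.75, so pH = 14.00 - 5.75 = 8.25.

8.25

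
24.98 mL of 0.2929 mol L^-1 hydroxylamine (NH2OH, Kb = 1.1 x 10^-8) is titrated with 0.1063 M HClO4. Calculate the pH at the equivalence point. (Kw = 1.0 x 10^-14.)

n(NH2OH) = 0.2929 x 0.02498 = 0.007317 mol; V(HClO4) at equivalence = 0.007317/0.1063 = 0.06883 L.
At equivalence the base is fully converted to NH3OH+; total volume = 0.09381 L, so [NH3OH+] = 0.007317/0.09381 = 0.07799 M.
Ka(NH3OH+) = Kw/Kb = 1.0e-14 / 1.1 x 10^-8 = 9.09e-7.
[H^+] = sqrt(Ka x [NH3OH+]) = sqrt(9.09e-7 x 0.07799) = 0.000266 M.
pH = -log(0.000266) = 3.57.

3.57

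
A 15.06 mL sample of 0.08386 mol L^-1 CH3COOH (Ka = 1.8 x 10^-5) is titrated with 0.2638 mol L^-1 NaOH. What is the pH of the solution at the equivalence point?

8.77

n(CH3COOH) = 0.08386 x 0.01506 = 0.001263 mol; V(NaOH) at equivalence = 0.001263/0.2638 = 0.004787 L.
At equivalence all the acid is converted to CH3COO-; total volume = 0.01506 + 0.004787 = 0.01985 L, so [CH3COO-] = 0.001263/0.01985 = 0.06363 M.
Kb = Kw/Ka = 1.0e-14 / 1.8 x 10^-5 = 5.56e-10.
[OH^-] = sqrt(Kb x [CH3COO-]) = sqrt(5.56e-10 x 0.06363) = 5.95e-6 M.
pOH = 5.23, so pH = 14.00 - 5.23 = 8.77.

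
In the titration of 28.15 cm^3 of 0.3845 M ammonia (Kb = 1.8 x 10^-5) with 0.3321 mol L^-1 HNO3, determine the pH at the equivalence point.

n(NH3) = 0.3845 x 0.02815 = 0.01082 mol; V(HNO3) at equivalence = 0.01082/0.3321 = 0.03259 L.
At equivalence the base is fully converted to NH4+; total volume = 0.06074 L, so [NH4+] = 0.01082/0.06074 = 0.1782 M.
Ka(NH4+) = Kw/Kb = 1.0e-14 / 1.8 x 10^-5 = 5.56e-10.
[H^+] = sqrt(Ka x [NH4+]) = sqrt(5.56e-10 x 0.1782) = 9.95e-6 M.
pH = -log(9.95e-6) = 5.00.

5.00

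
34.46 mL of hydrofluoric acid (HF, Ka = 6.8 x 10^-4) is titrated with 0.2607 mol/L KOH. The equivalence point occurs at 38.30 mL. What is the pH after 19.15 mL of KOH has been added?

3.17

19.15 mL is exactly half the equivalence volume (38.30/2), i.e. the half-equivalence point.
There, n(HA) = n(A^-), so pH = pKa = -log(6.8 x 10^-4) = 3.17.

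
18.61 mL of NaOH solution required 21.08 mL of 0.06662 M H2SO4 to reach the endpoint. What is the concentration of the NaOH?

n(H2SO4) delivered = 0.06662 x 0.02108 = 0.001404 mol.
The reaction is 2 NaOH + 1 H2SO4, so n(NaOH) = 0.001404 x 2/1 = 0.002809 mol.
[NaOH] = 0.002809 mol / 0.01861 L = 0.151 M.

0.151 M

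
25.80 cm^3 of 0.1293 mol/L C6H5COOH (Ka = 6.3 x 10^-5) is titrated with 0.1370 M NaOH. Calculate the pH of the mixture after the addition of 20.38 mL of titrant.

4.91

Initial n(C6H5COOH) = 0.1293 x 0.02580 = 0.003336 mol.
n(NaOH) added = 0.1370 x 0.02038 = 0.002792 mol, converting that many moles of C6H5COOH to C6H5COO-.
Remaining n(C6H5COOH) = 0.0005439 mol; n(C6H5COO-) = 0.002792 mol.
By Henderson-Hasselbalch, pH = pKa + log([A^-]/[HA]) = 4.20 + log(0.002792/0.0005439) = 4.20 + (+0.71) = 4.91.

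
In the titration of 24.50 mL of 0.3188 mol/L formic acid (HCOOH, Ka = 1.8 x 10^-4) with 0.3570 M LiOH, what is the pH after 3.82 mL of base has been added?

Initial n(HCOOH) = 0.3188 x 0.02450 = 0.007811 mol.
n(LiOH) added = 0.3570 x 0.003820 = 0.001364 mol, converting that many moles of HCOOH to HCOO-.
Remaining n(HCOOH) = 0.006447 mol; n(HCOO-) = 0.001364 mol.
By Henderson-Hasselbalch, pH = pKa + log([A^-]/[HA]) = 3.74 + log(0.001364/0.006447) = 3.74 + (-0.67) = 3.07.

3.07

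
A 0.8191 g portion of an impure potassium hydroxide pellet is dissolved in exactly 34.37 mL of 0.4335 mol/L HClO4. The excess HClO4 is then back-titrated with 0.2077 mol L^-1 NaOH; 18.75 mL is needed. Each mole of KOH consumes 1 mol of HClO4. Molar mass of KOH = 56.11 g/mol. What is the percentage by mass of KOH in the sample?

75.4%

Total n(HClO4) added = 0.4335 x 0.03437 = 0.01490 mol.
n(NaOH) used = 0.2077 x 0.01875 = 0.003894 mol, which equals the excess n(HClO4).
So n(HClO4) consumed by the sample = 0.01490 - 0.003894 = 0.01101 mol.
n(KOH) = 0.01101 / 1 = 0.01101 mol.
mass KOH = 0.01101 x 56.11 = 0.6175 g, so %KOH = 0.6175/0.8191 x 100 = 75.4%.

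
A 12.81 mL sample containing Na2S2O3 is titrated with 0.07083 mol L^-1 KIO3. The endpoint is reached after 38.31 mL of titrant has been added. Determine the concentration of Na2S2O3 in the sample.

n(KIO3) = 0.07083 x 0.03831 = 0.002713 mol.
From the balanced equation, 1 mol KIO3 reacts with 6 mol Na2S2O3, so n(Na2S2O3) = 0.002713 x 6/1 = 0.01628 mol.
[Na2S2O3] = 0.01628 / 0.01281 L = 1.27 M.

1.27 M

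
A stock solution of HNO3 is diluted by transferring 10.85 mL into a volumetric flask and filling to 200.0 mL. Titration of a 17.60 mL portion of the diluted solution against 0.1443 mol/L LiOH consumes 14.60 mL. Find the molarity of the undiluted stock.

2.21 M

n(LiOH) = 0.1443 x 0.01460 = 0.002107 mol.
n(HNO3) in the aliquot = 0.002107 mol.
[diluted HNO3] = 0.002107 / 0.01760 = 0.1197 M.
Dilution factor = 200.0/10.85 = 18.43, so [stock] = 0.1197 x 18.43 = 2.21 M.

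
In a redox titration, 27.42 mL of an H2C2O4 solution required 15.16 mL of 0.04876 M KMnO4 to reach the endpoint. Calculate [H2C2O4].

0.0674 M

n(KMnO4) = 0.04876 x 0.01516 = 0.0007392 mol.
From the balanced equation, 2 mol KMnO4 reacts with 5 mol H2C2O4, so n(H2C2O4) = 0.0007392 x 5/2 = 0.001848 mol.
[H2C2O4] = 0.001848 / 0.02742 L = 0.0674 M.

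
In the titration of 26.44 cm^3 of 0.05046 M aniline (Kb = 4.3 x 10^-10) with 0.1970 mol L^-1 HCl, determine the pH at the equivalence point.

n(C6H5NH2) = 0.05046 x 0.02644 = 0.001334 mol; V(HCl) at equivalence = 0.001334/0.1970 = 0.006772 L.
At equivalence the base is fully converted to C6H5NH3+; total volume = 0.03321 L, so [C6H5NH3+] = 0.001334/0.03321 = 0.04017 M.
Ka(C6H5NH3+) = Kw/Kb = 1.0e-14 / 4.3 x 10^-10 = 2.33e-5.
[H^+] = sqrt(Ka x [C6H5NH3+]) = sqrt(2.33e-5 x 0.04017) = 0.000967 M.
pH = -log(0.000967) = 3.01.

3.01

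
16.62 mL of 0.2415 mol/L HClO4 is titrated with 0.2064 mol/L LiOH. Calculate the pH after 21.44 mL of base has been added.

n(acid) = 0.2415 x 0.01662 = 0.004014 mol; n(LiOH) added = 0.2064 x 0.02144 = 0.004425 mol.
Base is in excess by 0.004425 - 0.004014 = 0.0004115 mol in a total volume of 0.03806 L.
[OH^-] = 0.0004115/0.03806 = 0.01081 M, so pOH = 1.97 and pH = 14.00 - 1.97 = 12.03.

12.03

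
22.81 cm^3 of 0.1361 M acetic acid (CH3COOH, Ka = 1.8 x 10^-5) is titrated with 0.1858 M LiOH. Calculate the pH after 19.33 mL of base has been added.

n(acid) = 0.1361 x 0.02281 = 0.003104 mol; n(LiOH) added = 0.1858 x 0.01933 = 0.003592 mol.
Base is in excess by 0.003592 - 0.003104 = 0.0004871 mol in a total volume of 0.04214 L.
[OH^-] = 0.0004871/0.04214 = 0.01156 M, so pOH = 1.94 and pH = 14.00 - 1.94 = 12.06.

12.06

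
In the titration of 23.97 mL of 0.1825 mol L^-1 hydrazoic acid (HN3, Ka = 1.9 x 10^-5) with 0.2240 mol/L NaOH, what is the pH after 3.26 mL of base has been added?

Initial n(HN3) = 0.1825 x 0.02397 = 0.004375 mol.
n(NaOH) added = 0.2240 x 0.003260 = 0.0007302 mol, converting that many moles of HN3 to N3-.
Remaining n(HN3) = 0.003644 mol; n(N3-) = 0.0007302 mol.
By Henderson-Hasselbalch, pH = pKa + log([A^-]/[HA]) = 4.72 + log(0.0007302/0.003644) = 4.72 + (-0.70) = 4.02.

4.02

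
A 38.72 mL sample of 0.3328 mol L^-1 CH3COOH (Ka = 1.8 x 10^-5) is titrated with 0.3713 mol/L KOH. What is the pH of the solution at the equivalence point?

8.99

n(CH3COOH) = 0.3328 x 0.03872 = 0.01289 mol; V(KOH) at equivalence = 0.01289/0.3713 = 0.03471 L.
At equivalence all the acid is converted to CH3COO-; total volume = 0.03872 + 0.03471 = 0.07343 L, so [CH3COO-] = 0.01289/0.07343 = 0.1755 M.
Kb = Kw/Ka = 1.0e-14 / 1.8 x 10^-5 = 5.56e-10.
[OH^-] = sqrt(Kb x [CH3COO-]) = sqrt(5.56e-10 x 0.1755) = 9.87e-6 M.
pOH = 5.01, so pH = 14.00 - 5.01 = 8.99.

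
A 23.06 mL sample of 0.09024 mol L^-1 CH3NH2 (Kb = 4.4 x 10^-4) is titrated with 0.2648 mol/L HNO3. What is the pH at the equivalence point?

5.91

n(CH3NH2) = 0.09024 x 0.02306 = 0.002081 mol; V(HNO3) at equivalence = 0.002081/0.2648 = 0.007859 L.
At equivalence the base is fully converted to CH3NH3+; total volume = 0.03092 L, so [CH3NH3+] = 0.002081/0.03092 = 0.06730 M.
Ka(CH3NH3+) = Kw/Kb = 1.0e-14 / 4.4 x 10^-4 = 2.27e-11.
[H^+] = sqrt(Ka x [CH3NH3+]) = sqrt(2.27e-11 x 0.06730) = 1.24e-6 M.
pH = -log(1.24e-6) = 5.91.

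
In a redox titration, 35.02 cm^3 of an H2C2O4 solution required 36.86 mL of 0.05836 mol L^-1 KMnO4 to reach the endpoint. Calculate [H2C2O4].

0.154 M

n(KMnO4) = 0.05836 x 0.03686 = 0.002151 mol.
From the balanced equation, 2 mol KMnO4 reacts with 5 mol H2C2O4, so n(H2C2O4) = 0.002151 x 5/2 = 0.005378 mol.
[H2C2O4] = 0.005378 / 0.03502 L = 0.154 M.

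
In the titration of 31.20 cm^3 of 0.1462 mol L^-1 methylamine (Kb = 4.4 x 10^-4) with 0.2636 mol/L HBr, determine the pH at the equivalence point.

5.84

n(CH3NH2) = 0.1462 x 0.03120 = 0.004561 mol; V(HBr) at equivalence = 0.004561/0.2636 = 0.01730 L.
At equivalence the base is fully converted to CH3NH3+; total volume = 0.04850 L, so [CH3NH3+] = 0.004561/0.04850 = 0.09404 M.
Ka(CH3NH3+) = Kw/Kb = 1.0e-14 / 4.4 x 10^-4 = 2.27e-11.
[H^+] = sqrt(Ka x [CH3NH3+]) = sqrt(2.27e-11 x 0.09404) = 1.46e-6 M.
pH = -log(1.46e-6) = 5.84.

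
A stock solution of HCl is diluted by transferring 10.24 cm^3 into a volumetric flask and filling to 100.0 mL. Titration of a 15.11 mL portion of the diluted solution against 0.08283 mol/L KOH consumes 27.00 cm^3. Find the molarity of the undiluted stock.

n(KOH) = 0.08283 x 0.02700 = 0.002236 mol.
n(HCl) in the aliquot = 0.002236 mol.
[diluted HCl] = 0.002236 / 0.01511 = 0.1480 M.
Dilution factor = 100.0/10.24 = 9.766, so [stock] = 0.1480 x 9.766 = 1.45 M.

1.45 M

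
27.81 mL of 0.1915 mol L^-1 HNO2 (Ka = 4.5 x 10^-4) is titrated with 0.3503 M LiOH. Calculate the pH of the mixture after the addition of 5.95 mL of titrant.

3.16

Initial n(HNO2) = 0.1915 x 0.02781 = 0.005326 mol.
n(LiOH) added = 0.3503 x 0.005950 = 0.002084 mol, converting that many moles of HNO2 to NO2-.
Remaining n(HNO2) = 0.003241 mol; n(NO2-) = 0.002084 mol.
By Henderson-Hasselbalch, pH = pKa + log([A^-]/[HA]) = 3.35 + log(0.002084/0.003241) = 3.35 + (-0.19) = 3.16.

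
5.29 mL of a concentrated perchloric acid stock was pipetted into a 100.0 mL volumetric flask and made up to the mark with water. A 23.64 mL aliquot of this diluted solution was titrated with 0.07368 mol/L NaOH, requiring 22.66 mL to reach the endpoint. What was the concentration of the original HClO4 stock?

n(NaOH) = 0.07368 x 0.02266 = 0.001670 mol.
n(HClO4) in the aliquot = 0.001670 mol.
[diluted HClO4] = 0.001670 / 0.02364 = 0.07063 M.
Dilution factor = 100.0/5.290 = 18.90, so [stock] = 0.07063 x 18.90 = 1.34 M.

1.34 M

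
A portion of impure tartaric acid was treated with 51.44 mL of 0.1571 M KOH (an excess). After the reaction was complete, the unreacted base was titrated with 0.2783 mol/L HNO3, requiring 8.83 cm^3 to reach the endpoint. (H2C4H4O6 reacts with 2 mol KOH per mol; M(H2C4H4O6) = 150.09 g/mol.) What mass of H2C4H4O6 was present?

Total n(KOH) added = 0.1571 x 0.05144 = 0.008081 mol.
n(HNO3) used = 0.2783 x 0.008830 = 0.002457 mol, which equals the excess n(KOH).
So n(KOH) consumed by the sample = 0.008081 - 0.002457 = 0.005624 mol.
n(H2C4H4O6) = 0.005624 / 2 = 0.002812 mol.
mass = 0.002812 mol x 150.09 g/mol = 0.422 g.

0.422 g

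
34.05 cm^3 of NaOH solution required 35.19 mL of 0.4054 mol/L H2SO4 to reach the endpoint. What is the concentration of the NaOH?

0.838 M

n(H2SO4) delivered = 0.4054 x 0.03519 = 0.01427 mol.
The reaction is 2 NaOH + 1 H2SO4, so n(NaOH) = 0.01427 x 2/1 = 0.02853 mol.
[NaOH] = 0.02853 mol / 0.03405 L = 0.838 M.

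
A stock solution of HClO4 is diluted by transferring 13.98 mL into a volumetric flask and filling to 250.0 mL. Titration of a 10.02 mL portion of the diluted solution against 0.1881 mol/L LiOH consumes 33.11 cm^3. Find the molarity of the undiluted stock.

11.1 M

n(LiOH) = 0.1881 x 0.03311 = 0.006228 mol.
n(HClO4) in the aliquot = 0.006228 mol.
[diluted HClO4] = 0.006228 / 0.01002 = 0.6216 M.
Dilution factor = 250.0/13.98 = 17.88, so [stock] = 0.6216 x 17.88 = 11.1 M.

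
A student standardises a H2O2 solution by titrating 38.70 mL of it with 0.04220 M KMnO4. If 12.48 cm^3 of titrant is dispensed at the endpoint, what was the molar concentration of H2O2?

n(KMnO4) = 0.04220 x 0.01248 = 0.0005267 mol.
From the balanced equation, 2 mol KMnO4 reacts with 5 mol H2O2, so n(H2O2) = 0.0005267 x 5/2 = 0.001317 mol.
[H2O2] = 0.001317 / 0.03870 L = 0.0340 M.

0.0340 M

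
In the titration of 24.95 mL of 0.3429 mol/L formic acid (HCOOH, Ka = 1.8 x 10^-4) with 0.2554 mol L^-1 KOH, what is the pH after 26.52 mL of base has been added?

Initial n(HCOOH) = 0.3429 x 0.02495 = 0.008555 mol.
n(KOH) added = 0.2554 x 0.02652 = 0.006773 mol, converting that many moles of HCOOH to HCOO-.
Remaining n(HCOOH) = 0.001782 mol; n(HCOO-) = 0.006773 mol.
By Henderson-Hasselbalch, pH = pKa + log([A^-]/[HA]) = 3.74 + log(0.006773/0.001782) = 3.74 + (+0.58) = 4.32.

4.32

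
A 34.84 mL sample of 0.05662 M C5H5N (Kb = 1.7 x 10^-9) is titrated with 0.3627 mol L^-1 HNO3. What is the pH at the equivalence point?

n(C5H5N) = 0.05662 x 0.03484 = 0.001973 mol; V(HNO3) at equivalence = 0.001973/0.3627 = 0.005439 L.
At equivalence the base is fully converted to C5H5NH+; total volume = 0.04028 L, so [C5H5NH+] = 0.001973/0.04028 = 0.04897 M.
Ka(C5H5NH+) = Kw/Kb = 1.0e-14 / 1.7 x 10^-9 = 5.88e-6.
[H^+] = sqrt(Ka x [C5H5NH+]) = sqrt(5.88e-6 x 0.04897) = 0.000537 M.
pH = -log(0.000537) = 3.27.

3.27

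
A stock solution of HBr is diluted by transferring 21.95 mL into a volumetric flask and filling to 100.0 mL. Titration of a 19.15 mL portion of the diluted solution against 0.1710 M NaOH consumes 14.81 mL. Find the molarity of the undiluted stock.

n(NaOH) = 0.1710 x 0.01481 = 0.002533 mol.
n(HBr) in the aliquot = 0.002533 mol.
[diluted HBr] = 0.002533 / 0.01915 = 0.1322 M.
Dilution factor = 100.0/21.95 = 4.556, so [stock] = 0.1322 x 4.556 = 0.602 M.

0.602 M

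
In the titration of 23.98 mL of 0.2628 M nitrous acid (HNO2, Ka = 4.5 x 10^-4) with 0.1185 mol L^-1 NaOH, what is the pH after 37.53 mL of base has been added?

Initial n(HNO2) = 0.2628 x 0.02398 = 0.006302 mol.
n(NaOH) added = 0.1185 x 0.03753 = 0.004447 mol, converting that many moles of HNO2 to NO2-.
Remaining n(HNO2) = 0.001855 mol; n(NO2-) = 0.004447 mol.
By Henderson-Hasselbalch, pH = pKa + log([A^-]/[HA]) = 3.35 + log(0.004447/0.001855) = 3.35 + (+0.38) = 3.73.

3.73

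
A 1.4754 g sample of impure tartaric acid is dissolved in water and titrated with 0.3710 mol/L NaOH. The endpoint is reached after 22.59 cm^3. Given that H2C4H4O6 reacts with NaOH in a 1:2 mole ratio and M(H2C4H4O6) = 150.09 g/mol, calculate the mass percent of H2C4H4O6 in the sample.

42.6%

n(NaOH) = 0.3710 x 0.02259 = 0.008381 mol.
n(H2C4H4O6) = 0.008381 / 2 = 0.004190 mol.
mass of H2C4H4O6 = 0.004190 x 150.09 = 0.6289 g.
% purity = 0.6289 / 1.4754 x 100 = 42.6%.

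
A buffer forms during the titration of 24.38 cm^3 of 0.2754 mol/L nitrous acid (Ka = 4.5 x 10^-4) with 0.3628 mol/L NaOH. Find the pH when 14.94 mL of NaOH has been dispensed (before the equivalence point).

3.97

Initial n(HNO2) = 0.2754 x 0.02438 = 0.006714 mol.
n(NaOH) added = 0.3628 x 0.01494 = 0.005420 mol, converting that many moles of HNO2 to NO2-.
Remaining n(HNO2) = 0.001294 mol; n(NO2-) = 0.005420 mol.
By Henderson-Hasselbalch, pH = pKa + log([A^-]/[HA]) = 3.35 + log(0.005420/0.001294) = 3.35 + (+0.62) = 3.97.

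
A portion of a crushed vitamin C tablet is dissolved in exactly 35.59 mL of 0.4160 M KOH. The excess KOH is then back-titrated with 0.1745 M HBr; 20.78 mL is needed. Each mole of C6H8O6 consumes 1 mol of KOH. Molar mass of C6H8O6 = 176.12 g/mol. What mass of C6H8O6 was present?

1.97 g

Total n(KOH) added = 0.4160 x 0.03559 = 0.01481 mol.
n(HBr) used = 0.1745 x 0.02078 = 0.003626 mol, which equals the excess n(KOH).
So n(KOH) consumed by the sample = 0.01481 - 0.003626 = 0.01118 mol.
n(C6H8O6) = 0.01118 / 1 = 0.01118 mol.
mass = 0.01118 mol x 176.12 g/mol = 1.97 g.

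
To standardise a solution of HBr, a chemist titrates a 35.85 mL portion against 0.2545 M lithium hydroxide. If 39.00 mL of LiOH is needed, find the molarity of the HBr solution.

0.277 M

n(LiOH) delivered = 0.2545 x 0.03900 = 0.009926 mol.
For a 1:1 reaction, n(HBr) = 0.009926 mol.
[HBr] = 0.009926 mol / 0.03585 L = 0.277 M.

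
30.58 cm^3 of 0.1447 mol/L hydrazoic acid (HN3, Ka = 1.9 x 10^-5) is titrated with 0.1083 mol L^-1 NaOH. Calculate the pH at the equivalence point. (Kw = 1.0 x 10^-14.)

n(HN3) = 0.1447 x 0.03058 = 0.004425 mol; V(NaOH) at equivalence = 0.004425/0.1083 = 0.04086 L.
At equivalence all the acid is converted to N3-; total volume = 0.03058 + 0.04086 = 0.07144 L, so [N3-] = 0.004425/0.07144 = 0.06194 M.
Kb = Kw/Ka = 1.0e-14 / 1.9 x 10^-5 = 5.26e-10.
[OH^-] = sqrt(Kb x [N3-]) = sqrt(5.26e-10 x 0.06194) = 5.71e-6 M.
pOH = 5.24, so pH = 14.00 - 5.24 = 8.76.

8.76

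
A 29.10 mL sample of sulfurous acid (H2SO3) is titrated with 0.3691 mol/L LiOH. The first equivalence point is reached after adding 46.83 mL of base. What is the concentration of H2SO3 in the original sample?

0.594 M

n(LiOH) = 0.3691 x 0.04683 = 0.01728 mol.
At the first equivalence point, 1 mol OH^- react per mol H2SO3, so n(H2SO3) = 0.01728 / 1 = 0.01728 mol.
[H2SO3] = 0.01728 / 0.02910 L = 0.594 M.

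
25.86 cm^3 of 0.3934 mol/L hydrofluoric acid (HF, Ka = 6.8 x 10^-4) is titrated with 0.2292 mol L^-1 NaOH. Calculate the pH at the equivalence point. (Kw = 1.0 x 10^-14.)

n(HF) = 0.3934 x 0.02586 = 0.01017 mol; V(NaOH) at equivalence = 0.01017/0.2292 = 0.04439 L.
At equivalence all the acid is converted to F-; total volume = 0.02586 + 0.04439 = 0.07025 L, so [F-] = 0.01017/0.07025 = 0.1448 M.
Kb = Kw/Ka = 1.0e-14 / 6.8 x 10^-4 = 1.47e-11.
[OH^-] = sqrt(Kb x [F-]) = sqrt(1.47e-11 x 0.1448) = 1.46e-6 M.
pOH = 5.84, so pH = 14.00 - 5.84 = 8.16.

8.16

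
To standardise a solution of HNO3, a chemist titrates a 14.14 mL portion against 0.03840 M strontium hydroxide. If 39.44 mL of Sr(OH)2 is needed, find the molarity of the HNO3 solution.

n(Sr(OH)2) delivered = 0.03840 x 0.03944 = 0.001514 mol.
The reaction is 2 HNO3 + 1 Sr(OH)2, so n(HNO3) = 0.001514 x 2/1 = 0.003029 mol.
[HNO3] = 0.003029 mol / 0.01414 L = 0.214 M.

0.214 M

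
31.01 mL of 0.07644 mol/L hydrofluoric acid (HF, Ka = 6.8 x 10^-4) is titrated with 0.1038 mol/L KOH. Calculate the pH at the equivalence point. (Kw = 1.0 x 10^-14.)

7.91

n(HF) = 0.07644 x 0.03101 = 0.002370 mol; V(KOH) at equivalence = 0.002370/0.1038 = 0.02284 L.
At equivalence all the acid is converted to F-; total volume = 0.03101 + 0.02284 = 0.05385 L, so [F-] = 0.002370/0.05385 = 0.04402 M.
Kb = Kw/Ka = 1.0e-14 / 6.8 x 10^-4 = 1.47e-11.
[OH^-] = sqrt(Kb x [F-]) = sqrt(1.47e-11 x 0.04402) = 8.05e-7 M.
pOH = 6.09, so pH = 14.00 - 6.09 = 7.91.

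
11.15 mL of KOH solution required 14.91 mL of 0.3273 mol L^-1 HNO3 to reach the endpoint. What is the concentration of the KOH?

0.438 M

n(HNO3) delivered = 0.3273 x 0.01491 = 0.004880 mol.
For a 1:1 reaction, n(KOH) = 0.004880 mol.
[KOH] = 0.004880 mol / 0.01115 L = 0.438 M.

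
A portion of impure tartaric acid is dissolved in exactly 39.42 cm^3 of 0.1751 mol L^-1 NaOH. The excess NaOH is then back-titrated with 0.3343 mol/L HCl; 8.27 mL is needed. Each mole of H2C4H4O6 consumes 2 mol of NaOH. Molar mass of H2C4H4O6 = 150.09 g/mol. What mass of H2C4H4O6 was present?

0.311 g

Total n(NaOH) added = 0.1751 x 0.03942 = 0.006902 mol.
n(HCl) used = 0.3343 x 0.008270 = 0.002765 mol, which equals the excess n(NaOH).
So n(NaOH) consumed by the sample = 0.006902 - 0.002765 = 0.004138 mol.
n(H2C4H4O6) = 0.004138 / 2 = 0.002069 mol.
mass = 0.002069 mol x 150.09 g/mol = 0.311 g.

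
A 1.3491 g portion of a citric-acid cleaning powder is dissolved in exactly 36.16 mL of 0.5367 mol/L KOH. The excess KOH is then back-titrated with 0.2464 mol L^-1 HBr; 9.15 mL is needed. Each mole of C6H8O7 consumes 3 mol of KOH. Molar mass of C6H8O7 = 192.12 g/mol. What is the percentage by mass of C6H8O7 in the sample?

Total n(KOH) added = 0.5367 x 0.03616 = 0.01941 mol.
n(HBr) used = 0.2464 x 0.009150 = 0.002255 mol, which equals the excess n(KOH).
So n(KOH) consumed by the sample = 0.01941 - 0.002255 = 0.01715 mol.
n(C6H8O7) = 0.01715 / 3 = 0.005718 mol.
mass C6H8O7 = 0.005718 x 192.12 = 1.098 g, so %C6H8O7 = 1.098/1.3491 x 100 = 81.4%.

81.4%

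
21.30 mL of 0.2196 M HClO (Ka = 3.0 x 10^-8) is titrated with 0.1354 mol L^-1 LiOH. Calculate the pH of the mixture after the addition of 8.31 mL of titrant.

7.02

Initial n(HClO) = 0.2196 x 0.02130 = 0.004677 mol.
n(LiOH) added = 0.1354 x 0.008310 = 0.001125 mol, converting that many moles of HClO to ClO-.
Remaining n(HClO) = 0.003552 mol; n(ClO-) = 0.001125 mol.
By Henderson-Hasselbalch, pH = pKa + log([A^-]/[HA]) = 7.52 + log(0.001125/0.003552) = 7.52 + (-0.50) = 7.02.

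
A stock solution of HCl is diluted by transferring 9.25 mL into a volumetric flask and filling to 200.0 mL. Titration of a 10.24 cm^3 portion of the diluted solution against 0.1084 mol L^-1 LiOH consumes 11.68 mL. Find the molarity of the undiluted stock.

n(LiOH) = 0.1084 x 0.01168 = 0.001266 mol.
n(HCl) in the aliquot = 0.001266 mol.
[diluted HCl] = 0.001266 / 0.01024 = 0.1236 M.
Dilution factor = 200.0/9.250 = 21.62, so [stock] = 0.1236 x 21.62 = 2.67 M.

2.67 M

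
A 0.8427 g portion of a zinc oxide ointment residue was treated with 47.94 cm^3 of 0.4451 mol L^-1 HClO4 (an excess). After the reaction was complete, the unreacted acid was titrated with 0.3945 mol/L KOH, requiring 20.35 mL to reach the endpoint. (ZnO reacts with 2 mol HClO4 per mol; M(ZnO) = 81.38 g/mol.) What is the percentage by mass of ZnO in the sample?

64.3%

Total n(HClO4) added = 0.4451 x 0.04794 = 0.02134 mol.
n(KOH) used = 0.3945 x 0.02035 = 0.008028 mol, which equals the excess n(HClO4).
So n(HClO4) consumed by the sample = 0.02134 - 0.008028 = 0.01331 mol.
n(ZnO) = 0.01331 / 2 = 0.006655 mol.
mass ZnO = 0.006655 x 81.38 = 0.5416 g, so %ZnO = 0.5416/0.8427 x 100 = 64.3%.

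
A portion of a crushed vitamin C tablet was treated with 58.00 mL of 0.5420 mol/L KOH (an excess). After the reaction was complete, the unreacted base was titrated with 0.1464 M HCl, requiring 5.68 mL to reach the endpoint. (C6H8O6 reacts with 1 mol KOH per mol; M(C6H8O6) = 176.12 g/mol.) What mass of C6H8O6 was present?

Total n(KOH) added = 0.5420 x 0.05800 = 0.03144 mol.
n(HCl) used = 0.1464 x 0.005680 = 0.0008316 mol, which equals the excess n(KOH).
So n(KOH) consumed by the sample = 0.03144 - 0.0008316 = 0.03060 mol.
n(C6H8O6) = 0.03060 / 1 = 0.03060 mol.
mass = 0.03060 mol x 176.12 g/mol = 5.39 g.

5.39 g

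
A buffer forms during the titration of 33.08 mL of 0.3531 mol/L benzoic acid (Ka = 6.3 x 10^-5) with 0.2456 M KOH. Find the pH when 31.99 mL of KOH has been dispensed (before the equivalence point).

Initial n(C6H5COOH) = 0.3531 x 0.03308 = 0.01168 mol.
n(KOH) added = 0.2456 x 0.03199 = 0.007857 mol, converting that many moles of C6H5COOH to C6H5COO-.
Remaining n(C6H5COOH) = 0.003824 mol; n(C6H5COO-) = 0.007857 mol.
By Henderson-Hasselbalch, pH = pKa + log([A^-]/[HA]) = 4.20 + log(0.007857/0.003824) = 4.20 + (+0.31) = 4.51.

4.51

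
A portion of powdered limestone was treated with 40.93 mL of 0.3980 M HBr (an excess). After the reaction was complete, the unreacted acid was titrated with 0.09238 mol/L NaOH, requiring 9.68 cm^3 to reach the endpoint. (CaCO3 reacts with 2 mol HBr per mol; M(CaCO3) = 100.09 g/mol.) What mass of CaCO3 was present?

Total n(HBr) added = 0.3980 x 0.04093 = 0.01629 mol.
n(NaOH) used = 0.09238 x 0.009680 = 0.0008942 mol, which equals the excess n(HBr).
So n(HBr) consumed by the sample = 0.01629 - 0.0008942 = 0.01540 mol.
n(CaCO3) = 0.01540 / 2 = 0.007698 mol.
mass = 0.007698 mol x 100.09 g/mol = 0.770 g.

0.770 g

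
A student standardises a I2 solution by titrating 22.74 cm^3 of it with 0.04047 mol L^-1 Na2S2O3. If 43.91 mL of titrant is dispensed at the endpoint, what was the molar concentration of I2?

0.0391 M

n(Na2S2O3) = 0.04047 x 0.04391 = 0.001777 mol.
From the balanced equation, 2 mol Na2S2O3 reacts with 1 mol I2, so n(I2) = 0.001777 x 1/2 = 0.0008885 mol.
[I2] = 0.0008885 / 0.02274 L = 0.0391 M.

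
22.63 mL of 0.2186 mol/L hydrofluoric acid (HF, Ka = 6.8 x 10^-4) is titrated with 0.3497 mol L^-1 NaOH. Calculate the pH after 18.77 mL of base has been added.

12.59

n(acid) = 0.2186 x 0.02263 = 0.004947 mol; n(NaOH) added = 0.3497 x 0.01877 = 0.006564 mol.
Base is in excess by 0.006564 - 0.004947 = 0.001617 mol in a total volume of 0.04140 L.
[OH^-] = 0.001617/0.04140 = 0.03906 M, so pOH = 1.41 and pH = 14.00 - 1.41 = 12.59.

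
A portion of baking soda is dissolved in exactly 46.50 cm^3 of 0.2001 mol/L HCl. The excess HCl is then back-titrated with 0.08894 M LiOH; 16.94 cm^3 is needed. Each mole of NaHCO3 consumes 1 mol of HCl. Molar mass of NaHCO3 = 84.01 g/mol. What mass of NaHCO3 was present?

0.655 g

Total n(HCl) added = 0.2001 x 0.04650 = 0.009305 mol.
n(LiOH) used = 0.08894 x 0.01694 = 0.001507 mol, which equals the excess n(HCl).
So n(HCl) consumed by the sample = 0.009305 - 0.001507 = 0.007798 mol.
n(NaHCO3) = 0.007798 / 1 = 0.007798 mol.
mass = 0.007798 mol x 84.01 g/mol = 0.655 g.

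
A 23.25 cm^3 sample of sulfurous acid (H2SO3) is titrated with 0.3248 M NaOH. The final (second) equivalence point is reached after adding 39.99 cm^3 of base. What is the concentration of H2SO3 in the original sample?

n(NaOH) = 0.3248 x 0.03999 = 0.01299 mol.
At the final (second) equivalence point, 2 mol OH^- react per mol H2SO3, so n(H2SO3) = 0.01299 / 2 = 0.006494 mol.
[H2SO3] = 0.006494 / 0.02325 L = 0.279 M.

0.279 M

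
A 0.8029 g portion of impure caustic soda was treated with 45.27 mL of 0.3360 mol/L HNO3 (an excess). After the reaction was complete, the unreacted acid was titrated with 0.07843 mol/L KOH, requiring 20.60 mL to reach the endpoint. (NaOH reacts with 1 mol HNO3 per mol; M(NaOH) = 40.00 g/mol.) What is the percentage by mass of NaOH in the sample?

67.7%

Total n(HNO3) added = 0.3360 x 0.04527 = 0.01521 mol.
n(KOH) used = 0.07843 x 0.02060 = 0.001616 mol, which equals the excess n(HNO3).
So n(HNO3) consumed by the sample = 0.01521 - 0.001616 = 0.01360 mol.
n(NaOH) = 0.01360 / 1 = 0.01360 mol.
mass NaOH = 0.01360 x 40.00 = 0.5438 g, so %NaOH = 0.5438/0.8029 x 100 = 67.7%.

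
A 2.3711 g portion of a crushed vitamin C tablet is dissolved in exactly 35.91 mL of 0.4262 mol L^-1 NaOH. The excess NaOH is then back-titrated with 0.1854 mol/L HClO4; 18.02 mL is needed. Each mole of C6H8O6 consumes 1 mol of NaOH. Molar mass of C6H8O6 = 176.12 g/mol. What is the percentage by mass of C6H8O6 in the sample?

Total n(NaOH) added = 0.4262 x 0.03591 = 0.01530 mol.
n(HClO4) used = 0.1854 x 0.01802 = 0.003341 mol, which equals the excess n(NaOH).
So n(NaOH) consumed by the sample = 0.01530 - 0.003341 = 0.01196 mol.
n(C6H8O6) = 0.01196 / 1 = 0.01196 mol.
mass C6H8O6 = 0.01196 x 176.12 = 2.107 g, so %C6H8O6 = 2.107/2.3711 x 100 = 88.9%.

88.9%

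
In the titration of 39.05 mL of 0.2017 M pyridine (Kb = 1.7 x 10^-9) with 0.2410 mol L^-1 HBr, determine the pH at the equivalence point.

n(C5H5N) = 0.2017 x 0.03905 = 0.007876 mol; V(HBr) at equivalence = 0.007876/0.2410 = 0.03268 L.
At equivalence the base is fully converted to C5H5NH+; total volume = 0.07173 L, so [C5H5NH+] = 0.007876/0.07173 = 0.1098 M.
Ka(C5H5NH+) = Kw/Kb = 1.0e-14 / 1.7 x 10^-9 = 5.88e-6.
[H^+] = sqrt(Ka x [C5H5NH+]) = sqrt(5.88e-6 x 0.1098) = 0.000804 M.
pH = -log(0.000804) = 3.09.

3.09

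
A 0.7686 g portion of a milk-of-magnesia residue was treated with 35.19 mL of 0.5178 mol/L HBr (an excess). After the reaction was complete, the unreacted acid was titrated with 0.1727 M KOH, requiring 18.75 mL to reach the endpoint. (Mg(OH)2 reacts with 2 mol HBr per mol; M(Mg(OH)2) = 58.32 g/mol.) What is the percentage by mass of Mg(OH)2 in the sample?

56.8%

Total n(HBr) added = 0.5178 x 0.03519 = 0.01822 mol.
n(KOH) used = 0.1727 x 0.01875 = 0.003238 mol, which equals the excess n(HBr).
So n(HBr) consumed by the sample = 0.01822 - 0.003238 = 0.01498 mol.
n(Mg(OH)2) = 0.01498 / 2 = 0.007492 mol.
mass Mg(OH)2 = 0.007492 x 58.32 = 0.4369 g, so %Mg(OH)2 = 0.4369/0.7686 x 100 = 56.8%.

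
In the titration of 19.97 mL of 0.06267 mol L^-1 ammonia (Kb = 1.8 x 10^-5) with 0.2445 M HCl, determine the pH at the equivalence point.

n(NH3) = 0.06267 x 0.01997 = 0.001252 mol; V(HCl) at equivalence = 0.001252/0.2445 = 0.005119 L.
At equivalence the base is fully converted to NH4+; total volume = 0.02509 L, so [NH4+] = 0.001252/0.02509 = 0.04988 M.
Ka(NH4+) = Kw/Kb = 1.0e-14 / 1.8 x 10^-5 = 5.56e-10.
[H^+] = sqrt(Ka x [NH4+]) = sqrt(5.56e-10 x 0.04988) = 5.26e-6 M.
pH = -log(5.26e-6) = 5.28.

5.28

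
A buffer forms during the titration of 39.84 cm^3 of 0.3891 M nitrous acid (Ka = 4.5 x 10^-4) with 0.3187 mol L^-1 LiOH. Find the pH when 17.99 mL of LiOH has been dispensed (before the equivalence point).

Initial n(HNO2) = 0.3891 x 0.03984 = 0.01550 mol.
n(LiOH) added = 0.3187 x 0.01799 = 0.005733 mol, converting that many moles of HNO2 to NO2-.
Remaining n(HNO2) = 0.009768 mol; n(NO2-) = 0.005733 mol.
By Henderson-Hasselbalch, pH = pKa + log([A^-]/[HA]) = 3.35 + log(0.005733/0.009768) = 3.35 + (-0.23) = 3.12.

3.12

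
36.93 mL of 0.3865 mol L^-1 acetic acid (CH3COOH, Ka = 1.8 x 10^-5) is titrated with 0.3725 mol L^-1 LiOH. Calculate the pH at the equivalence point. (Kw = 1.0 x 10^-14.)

9.01

n(CH3COOH) = 0.3865 x 0.03693 = 0.01427 mol; V(LiOH) at equivalence = 0.01427/0.3725 = 0.03832 L.
At equivalence all the acid is converted to CH3COO-; total volume = 0.03693 + 0.03832 = 0.07525 L, so [CH3COO-] = 0.01427/0.07525 = 0.1897 M.
Kb = Kw/Ka = 1.0e-14 / 1.8 x 10^-5 = 5.56e-10.
[OH^-] = sqrt(Kb x [CH3COO-]) = sqrt(5.56e-10 x 0.1897) = 1.03e-5 M.
pOH = 4.99, so pH = 14.00 - 4.99 = 9.01.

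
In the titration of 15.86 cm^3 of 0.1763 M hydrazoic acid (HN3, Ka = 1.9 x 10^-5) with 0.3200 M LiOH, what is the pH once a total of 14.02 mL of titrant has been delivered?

12.75

n(acid) = 0.1763 x 0.01586 = 0.002796 mol; n(LiOH) added = 0.3200 x 0.01402 = 0.004486 mol.
Base is in excess by 0.004486 - 0.002796 = 0.001690 mol in a total volume of 0.02988 L.
[OH^-] = 0.001690/0.02988 = 0.05657 M, so pOH = 1.25 and pH = 14.00 - 1.25 = 12.75.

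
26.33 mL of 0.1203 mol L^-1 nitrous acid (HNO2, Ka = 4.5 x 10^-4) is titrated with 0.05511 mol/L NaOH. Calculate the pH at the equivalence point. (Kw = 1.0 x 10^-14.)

n(HNO2) = 0.1203 x 0.02633 = 0.003167 mol; V(NaOH) at equivalence = 0.003167/0.05511 = 0.05748 L.
At equivalence all the acid is converted to NO2-; total volume = 0.02633 + 0.05748 = 0.08381 L, so [NO2-] = 0.003167/0.08381 = 0.03780 M.
Kb = Kw/Ka = 1.0e-14 / 4.5 x 10^-4 = 2.22e-11.
[OH^-] = sqrt(Kb x [NO2-]) = sqrt(2.22e-11 x 0.03780) = 9.16e-7 M.
pOH = 6.04, so pH = 14.00 - 6.04 = 7.96.

7.96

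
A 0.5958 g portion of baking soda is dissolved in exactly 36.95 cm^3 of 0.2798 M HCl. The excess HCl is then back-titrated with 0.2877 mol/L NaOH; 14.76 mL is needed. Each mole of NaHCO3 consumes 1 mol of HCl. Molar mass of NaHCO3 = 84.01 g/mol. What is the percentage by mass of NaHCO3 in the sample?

Total n(HCl) added = 0.2798 x 0.03695 = 0.01034 mol.
n(NaOH) used = 0.2877 x 0.01476 = 0.004246 mol, which equals the excess n(HCl).
So n(HCl) consumed by the sample = 0.01034 - 0.004246 = 0.006092 mol.
n(NaHCO3) = 0.006092 / 1 = 0.006092 mol.
mass NaHCO3 = 0.006092 x 84.01 = 0.5118 g, so %NaHCO3 = 0.5118/0.5958 x 100 = 85.9%.

85.9%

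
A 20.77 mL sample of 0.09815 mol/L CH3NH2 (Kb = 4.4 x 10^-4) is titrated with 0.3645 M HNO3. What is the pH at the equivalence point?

5.88

n(CH3NH2) = 0.09815 x 0.02077 = 0.002039 mol; V(HNO3) at equivalence = 0.002039/0.3645 = 0.005593 L.
At equivalence the base is fully converted to CH3NH3+; total volume = 0.02636 L, so [CH3NH3+] = 0.002039/0.02636 = 0.07733 M.
Ka(CH3NH3+) = Kw/Kb = 1.0e-14 / 4.4 x 10^-4 = 2.27e-11.
[H^+] = sqrt(Ka x [CH3NH3+]) = sqrt(2.27e-11 x 0.07733) = 1.33e-6 M.
pH = -log(1.33e-6) = 5.88.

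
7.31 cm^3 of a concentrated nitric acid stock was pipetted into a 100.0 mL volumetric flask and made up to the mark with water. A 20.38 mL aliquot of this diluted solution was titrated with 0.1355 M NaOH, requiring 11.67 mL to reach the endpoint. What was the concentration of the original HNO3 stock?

1.06 M

n(NaOH) = 0.1355 x 0.01167 = 0.001581 mol.
n(HNO3) in the aliquot = 0.001581 mol.
[diluted HNO3] = 0.001581 / 0.02038 = 0.07759 M.
Dilution factor = 100.0/7.310 = 13.68, so [stock] = 0.07759 x 13.68 = 1.06 M.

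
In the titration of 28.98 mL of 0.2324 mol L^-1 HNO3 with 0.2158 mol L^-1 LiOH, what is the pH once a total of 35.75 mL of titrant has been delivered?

12.18

n(acid) = 0.2324 x 0.02898 = 0.006735 mol; n(LiOH) added = 0.2158 x 0.03575 = 0.007715 mol.
Base is in excess by 0.007715 - 0.006735 = 0.0009799 mol in a total volume of 0.06473 L.
[OH^-] = 0.0009799/0.06473 = 0.01514 M, so pOH = 1.82 and pH = 14.00 - 1.82 = 12.18.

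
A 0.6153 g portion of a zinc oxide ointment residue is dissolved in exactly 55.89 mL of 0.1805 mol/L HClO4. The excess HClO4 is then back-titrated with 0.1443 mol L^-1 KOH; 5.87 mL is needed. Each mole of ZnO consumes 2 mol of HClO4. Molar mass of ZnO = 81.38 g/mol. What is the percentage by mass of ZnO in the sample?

61.1%

Total n(HClO4) added = 0.1805 x 0.05589 = 0.01009 mol.
n(KOH) used = 0.1443 x 0.005870 = 0.0008470 mol, which equals the excess n(HClO4).
So n(HClO4) consumed by the sample = 0.01009 - 0.0008470 = 0.009241 mol.
n(ZnO) = 0.009241 / 2 = 0.004621 mol.
mass ZnO = 0.004621 x 81.38 = 0.3760 g, so %ZnO = 0.3760/0.6153 x 100 = 61.1%.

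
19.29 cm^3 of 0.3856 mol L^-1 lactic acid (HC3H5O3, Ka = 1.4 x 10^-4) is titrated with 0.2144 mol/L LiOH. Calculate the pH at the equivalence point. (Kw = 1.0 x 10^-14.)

n(HC3H5O3) = 0.3856 x 0.01929 = 0.007438 mol; V(LiOH) at equivalence = 0.007438/0.2144 = 0.03469 L.
At equivalence all the acid is converted to C3H5O3-; total volume = 0.01929 + 0.03469 = 0.05398 L, so [C3H5O3-] = 0.007438/0.05398 = 0.1378 M.
Kb = Kw/Ka = 1.0e-14 / 1.4 x 10^-4 = 7.14e-11.
[OH^-] = sqrt(Kb x [C3H5O3-]) = sqrt(7.14e-11 x 0.1378) = 3.14e-6 M.
pOH = 5.50, so pH = 14.00 - 5.50 = 8.50.

8.50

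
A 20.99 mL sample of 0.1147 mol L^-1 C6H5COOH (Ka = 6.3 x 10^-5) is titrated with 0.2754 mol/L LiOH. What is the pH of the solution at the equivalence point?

8.55

n(C6H5COOH) = 0.1147 x 0.02099 = 0.002408 mol; V(LiOH) at equivalence = 0.002408/0.2754 = 0.008742 L.
At equivalence all the acid is converted to C6H5COO-; total volume = 0.02099 + 0.008742 = 0.02973 L, so [C6H5COO-] = 0.002408/0.02973 = 0.08098 M.
Kb = Kw/Ka = 1.0e-14 / 6.3 x 10^-5 = 1.59e-10.
[OH^-] = sqrt(Kb x [C6H5COO-]) = sqrt(1.59e-10 x 0.08098) = 3.59e-6 M.
pOH = 5.45, so pH = 14.00 - 5.45 = 8.55.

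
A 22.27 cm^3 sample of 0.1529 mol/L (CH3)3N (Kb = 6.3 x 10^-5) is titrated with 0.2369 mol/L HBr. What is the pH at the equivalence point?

n((CH3)3N) = 0.1529 x 0.02227 = 0.003405 mol; V(HBr) at equivalence = 0.003405/0.2369 = 0.01437 L.
At equivalence the base is fully converted to (CH3)3NH+; total volume = 0.03664 L, so [(CH3)3NH+] = 0.003405/0.03664 = 0.09292 M.
Ka((CH3)3NH+) = Kw/Kb = 1.0e-14 / 6.3 x 10^-5 = 1.59e-10.
[H^+] = sqrt(Ka x [(CH3)3NH+]) = sqrt(1.59e-10 x 0.09292) = 3.84e-6 M.
pH = -log(3.84e-6) = 5.42.

5.42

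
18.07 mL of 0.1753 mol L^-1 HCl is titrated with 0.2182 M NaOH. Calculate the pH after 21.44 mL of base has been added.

n(acid) = 0.1753 x 0.01807 = 0.003168 mol; n(NaOH) added = 0.2182 x 0.02144 = 0.004678 mol.
Base is in excess by 0.004678 - 0.003168 = 0.001511 mol in a total volume of 0.03951 L.
[OH^-] = 0.001511/0.03951 = 0.03823 M, so pOH = 1.42 and pH = 14.00 - 1.42 = 12.58.

12.58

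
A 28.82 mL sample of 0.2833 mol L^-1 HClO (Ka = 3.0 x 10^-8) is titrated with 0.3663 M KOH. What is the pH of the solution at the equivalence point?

10.36

n(HClO) = 0.2833 x 0.02882 = 0.008165 mol; V(KOH) at equivalence = 0.008165/0.3663 = 0.02229 L.
At equivalence all the acid is converted to ClO-; total volume = 0.02882 + 0.02229 = 0.05111 L, so [ClO-] = 0.008165/0.05111 = 0.1597 M.
Kb = Kw/Ka = 1.0e-14 / 3.0 x 10^-8 = 3.33e-7.
[OH^-] = sqrt(Kb x [ClO-]) = sqrt(3.33e-7 x 0.1597) = 0.000231 M.
pOH = 3.64, so pH = 14.00 - 3.64 = 10.36.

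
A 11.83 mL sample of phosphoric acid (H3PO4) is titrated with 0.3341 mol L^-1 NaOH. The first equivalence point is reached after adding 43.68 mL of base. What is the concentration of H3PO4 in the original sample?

n(NaOH) = 0.3341 x 0.04368 = 0.01459 mol.
At the first equivalence point, 1 mol OH^- react per mol H3PO4, so n(H3PO4) = 0.01459 / 1 = 0.01459 mol.
[H3PO4] = 0.01459 / 0.01183 L = 1.23 M.

1.23 M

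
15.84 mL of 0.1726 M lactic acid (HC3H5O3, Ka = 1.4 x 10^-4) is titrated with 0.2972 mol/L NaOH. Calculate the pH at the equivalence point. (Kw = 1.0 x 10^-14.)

8.45

n(HC3H5O3) = 0.1726 x 0.01584 = 0.002734 mol; V(NaOH) at equivalence = 0.002734/0.2972 = 0.009199 L.
At equivalence all the acid is converted to C3H5O3-; total volume = 0.01584 + 0.009199 = 0.02504 L, so [C3H5O3-] = 0.002734/0.02504 = 0.1092 M.
Kb = Kw/Ka = 1.0e-14 / 1.4 x 10^-4 = 7.14e-11.
[OH^-] = sqrt(Kb x [C3H5O3-]) = sqrt(7.14e-11 x 0.1092) = 2.79e-6 M.
pOH = 5.55, so pH = 14.00 - 5.55 = 8.45.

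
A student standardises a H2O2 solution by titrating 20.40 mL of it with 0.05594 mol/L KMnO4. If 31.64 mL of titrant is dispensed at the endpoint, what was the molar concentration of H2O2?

n(KMnO4) = 0.05594 x 0.03164 = 0.001770 mol.
From the balanced equation, 2 mol KMnO4 reacts with 5 mol H2O2, so n(H2O2) = 0.001770 x 5/2 = 0.004425 mol.
[H2O2] = 0.004425 / 0.02040 L = 0.217 M.

0.217 M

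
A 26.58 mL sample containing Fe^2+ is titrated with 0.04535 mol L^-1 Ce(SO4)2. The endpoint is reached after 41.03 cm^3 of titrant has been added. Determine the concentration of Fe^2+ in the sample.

0.0700 M

n(Ce(SO4)2) = 0.04535 x 0.04103 = 0.001861 mol.
From the balanced equation, 1 mol Ce(SO4)2 reacts with 1 mol Fe^2+, so n(Fe^2+) = 0.001861 x 1/1 = 0.001861 mol.
[Fe^2+] = 0.001861 / 0.02658 L = 0.0700 M.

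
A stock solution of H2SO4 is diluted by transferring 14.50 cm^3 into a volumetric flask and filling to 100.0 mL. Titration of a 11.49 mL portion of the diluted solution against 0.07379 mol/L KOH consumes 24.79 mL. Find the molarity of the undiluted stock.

0.549 M

n(KOH) = 0.07379 x 0.02479 = 0.001829 mol.
n(H2SO4) in the aliquot = 0.001829 x 1/2 = 0.0009146 mol.
[diluted H2SO4] = 0.0009146 / 0.01149 = 0.07960 M.
Dilution factor = 100.0/14.50 = 6.897, so [stock] = 0.07960 x 6.897 = 0.549 M.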